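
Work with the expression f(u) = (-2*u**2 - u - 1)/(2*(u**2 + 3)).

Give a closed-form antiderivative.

An antiderivative is F(u) = -u - log(u**2 + 3)/4 + 5*sqrt(3)*atan(sqrt(3)*u/3)/6.

Check any antiderivative F(u) by computing F'(u) and comparing it with f(u).
Check: d/du[-u - log(u**2 + 3)/4 + 5*sqrt(3)*atan(sqrt(3)*u/3)/6] = (-2*u**2 - u - 1)/(2*u**2 + 6), which equals f(u).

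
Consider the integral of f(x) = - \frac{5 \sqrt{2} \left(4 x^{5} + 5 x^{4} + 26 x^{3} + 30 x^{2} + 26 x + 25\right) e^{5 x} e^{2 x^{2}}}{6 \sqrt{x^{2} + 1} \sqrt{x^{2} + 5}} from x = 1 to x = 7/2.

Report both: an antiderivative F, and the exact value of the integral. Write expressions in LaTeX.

f has the shape u'v + uv' for u = - \frac{5 \sqrt{\frac{x^{4}}{2} + 3 x^{2} + \frac{5}{2}}}{3} and v = e^{2 x^{2} + 5 x} — it is the derivative of the product u*v.
F(x) = - \frac{5 \sqrt{2} \sqrt{x^{4} + 6 x^{2} + 5} e^{5 x} e^{2 x^{2}}}{6} is an antiderivative of f.
Check: d/dx[- \frac{5 \sqrt{2} \sqrt{x^{4} + 6 x^{2} + 5} e^{5 x} e^{2 x^{2}}}{6}] = \frac{- 20 \sqrt{2} x^{5} e^{5 x} e^{2 x^{2}} - 25 \sqrt{2} x^{4} e^{5 x} e^{2 x^{2}} - 130 \sqrt{2} x^{3} e^{5 x} e^{2 x^{2}} - 150 \sqrt{2} x^{2} e^{5 x} e^{2 x^{2}} - 130 \sqrt{2} x e^{5 x} e^{2 x^{2}} - 125 \sqrt{2} e^{5 x} e^{2 x^{2}}}{6 \sqrt{x^{4} + 6 x^{2} + 5}}, which equals f(x).
F(7/2) = - \frac{5 \sqrt{7314} e^{42}}{24}; F(1) = - \frac{5 \sqrt{6} e^{7}}{3}.
Integral = F(7/2) - F(1) = - \frac{5 \sqrt{7314} e^{42}}{24} + \frac{5 \sqrt{6} e^{7}}{3}.

Antiderivative: F(x) = - \frac{5 \sqrt{2} \sqrt{x^{4} + 6 x^{2} + 5} e^{5 x} e^{2 x^{2}}}{6}; value = - \frac{5 \sqrt{7314} e^{42}}{24} + \frac{5 \sqrt{6} e^{7}}{3}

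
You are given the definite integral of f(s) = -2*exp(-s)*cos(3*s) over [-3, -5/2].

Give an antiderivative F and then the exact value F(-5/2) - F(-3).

Antiderivative: F(s) = (-3*sin(3*s) + cos(3*s))*exp(-s)/5; value = -3*exp(3)*sin(9)/5 + exp(5/2)*cos(15/2)/5 - exp(3)*cos(9)/5 + 3*exp(5/2)*sin(15/2)/5

A first test for any F(s): its s-derivative must equal f(s) identically.
F(s) = (-3*sin(3*s) + cos(3*s))*exp(-s)/5 is an antiderivative of f.
Check: d/ds[(-3*sin(3*s) + cos(3*s))*exp(-s)/5] = -2*exp(-s)*cos(3*s) = f(s).
F(-5/2) = exp(5/2)*cos(15/2)/5 + 3*exp(5/2)*sin(15/2)/5; F(-3) = exp(3)*cos(9)/5 + 3*exp(3)*sin(9)/5.
Integral = F(-5/2) - F(-3) = -3*exp(3)*sin(9)/5 + exp(5/2)*cos(15/2)/5 - exp(3)*cos(9)/5 + 3*exp(5/2)*sin(15/2)/5.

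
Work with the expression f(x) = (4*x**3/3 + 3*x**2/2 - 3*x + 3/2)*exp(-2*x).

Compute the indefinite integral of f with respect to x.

Recognize the product-rule pattern: f = u'v + uv' with u = -2*x**3/3 - 7*x**2/4 - x/4 - 7/8, v = exp(-2*x), so integration by parts undoes it.
Check: d/dx[-2*x**3*exp(-2*x)/3 - 7*x**2*exp(-2*x)/4 - x*exp(-2*x)/4 - 7*exp(-2*x)/8] = (8*x**3 + 9*x**2 - 18*x + 9)*exp(-2*x)/6, which equals f(x).

F(x) = -2*x**3*exp(-2*x)/3 - 7*x**2*exp(-2*x)/4 - x*exp(-2*x)/4 - 7*exp(-2*x)/8 + C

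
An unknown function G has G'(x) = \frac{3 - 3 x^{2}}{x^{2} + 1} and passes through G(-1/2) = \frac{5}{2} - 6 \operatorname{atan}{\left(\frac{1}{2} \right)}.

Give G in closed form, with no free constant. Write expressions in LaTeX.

Check a candidate G(x) by differentiating: d/dx[G] must match the given G'(x).
A general antiderivative is - 3 x + 6 \operatorname{atan}{\left(x \right)} + C.
The condition gives C = \frac{5}{2} - 6 \operatorname{atan}{\left(\frac{1}{2} \right)} - (\frac{3}{2} - 6 \operatorname{atan}{\left(\frac{1}{2} \right)}) = 1.
So G(x) = - 3 x + 6 \operatorname{atan}{\left(x \right)} + 1.
Check: d/dx[- 3 x + 6 \operatorname{atan}{\left(x \right)} + 1] = \frac{3 - 3 x^{2}}{x^{2} + 1} = G'(x).

G(x) = - 3 x + 6 \operatorname{atan}{\left(x \right)} + 1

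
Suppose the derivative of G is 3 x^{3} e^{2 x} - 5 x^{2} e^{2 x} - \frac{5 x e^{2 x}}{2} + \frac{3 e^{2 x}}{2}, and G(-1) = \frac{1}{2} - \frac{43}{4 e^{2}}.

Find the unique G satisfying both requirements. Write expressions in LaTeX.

G(x) = \frac{3 x^{3} e^{2 x}}{2} - \frac{19 x^{2} e^{2 x}}{4} + \frac{7 x e^{2 x}}{2} - e^{2 x} + \frac{1}{2}

G'(x) has the shape u'v + uv' for u = \frac{3 x^{3}}{2} - \frac{19 x^{2}}{4} + \frac{7 x}{2} - 1 and v = e^{2 x} — it is the derivative of the product u*v.
A general antiderivative is \frac{\left(6 x^{3} - 19 x^{2} + 14 x - 4\right) e^{2 x}}{4} + C.
The condition gives C = \frac{1}{2} - \frac{43}{4 e^{2}} - (- \frac{43}{4 e^{2}}) = \frac{1}{2}.
So G(x) = \frac{3 x^{3} e^{2 x}}{2} - \frac{19 x^{2} e^{2 x}}{4} + \frac{7 x e^{2 x}}{2} - e^{2 x} + \frac{1}{2}.
Check: d/dx[\frac{3 x^{3} e^{2 x}}{2} - \frac{19 x^{2} e^{2 x}}{4} + \frac{7 x e^{2 x}}{2} - e^{2 x} + \frac{1}{2}] = 3 x^{3} e^{2 x} - 5 x^{2} e^{2 x} - \frac{5 x e^{2 x}}{2} + \frac{3 e^{2 x}}{2} = G'(x).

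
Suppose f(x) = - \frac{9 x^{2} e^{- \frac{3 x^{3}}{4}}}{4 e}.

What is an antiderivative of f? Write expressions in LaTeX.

An antiderivative is F(x) = \frac{e^{- \frac{3 x^{3}}{4}}}{e}.

f matches the chain-rule pattern g'(h)*h' with inner function h(x) = - \frac{3 x^{3}}{4} - 1; substituting u = h(x) collapses the integral.
Check: d/dx[\frac{e^{- \frac{3 x^{3}}{4}}}{e}] = - \frac{9 x^{2} e^{- \frac{3 x^{3}}{4}}}{4 e} = f(x).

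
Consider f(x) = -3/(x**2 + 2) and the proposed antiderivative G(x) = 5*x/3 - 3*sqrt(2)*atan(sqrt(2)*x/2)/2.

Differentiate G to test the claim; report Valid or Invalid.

Invalid: d/dx[G] - f = 5/3, which is not 0.

d/dx[G] = (5*x**2 + 1)/(3*x**2 + 6)
d/dx[G] - f(x) = 5/3 != 0.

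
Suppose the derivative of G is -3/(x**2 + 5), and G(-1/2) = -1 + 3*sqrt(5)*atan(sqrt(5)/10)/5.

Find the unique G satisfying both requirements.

G(x) = -3*sqrt(5)*atan(sqrt(5)*x/5)/5 - 1

Recover the given G'(x) by differentiating a candidate G(x); any mismatch rules it out.
A general antiderivative is -3*sqrt(5)*atan(sqrt(5)*x/5)/5 + C.
The condition gives C = -1 + 3*sqrt(5)*atan(sqrt(5)/10)/5 - (3*sqrt(5)*atan(sqrt(5)/10)/5) = -1.
So G(x) = -3*sqrt(5)*atan(sqrt(5)*x/5)/5 - 1.
Check: d/dx[-3*sqrt(5)*atan(sqrt(5)*x/5)/5 - 1] = -3/(x**2 + 5) = G'(x).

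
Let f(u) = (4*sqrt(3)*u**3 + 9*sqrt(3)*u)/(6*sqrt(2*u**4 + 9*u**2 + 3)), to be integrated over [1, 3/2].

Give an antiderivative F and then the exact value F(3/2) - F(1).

Antiderivative: F(u) = sqrt(3)*sqrt(2*u**4 + 9*u**2 + 3)/6; value = -sqrt(42)/6 + sqrt(178)/8

f matches the chain-rule pattern g'(h)*h' with inner function h(u) = 2*u**4/3 + 3*u**2 + 1; substituting w = h(u) collapses the integral.
F(u) = sqrt(3)*sqrt(2*u**4 + 9*u**2 + 3)/6 is an antiderivative of f.
Check: d/du[sqrt(3)*sqrt(2*u**4 + 9*u**2 + 3)/6] = (4*sqrt(3)*u**3 + 9*sqrt(3)*u)/(6*sqrt(2*u**4 + 9*u**2 + 3)) = f(u).
F(3/2) = sqrt(178)/8; F(1) = sqrt(42)/6.
Integral = F(3/2) - F(1) = -sqrt(42)/6 + sqrt(178)/8.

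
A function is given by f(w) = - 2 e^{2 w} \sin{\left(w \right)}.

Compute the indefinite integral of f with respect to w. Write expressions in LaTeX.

Since d/dw undoes antidifferentiation here, F'(w) = f(w) is required of F(w).
Check: d/dw[- \frac{4 e^{2 w} \sin{\left(w \right)}}{5} + \frac{2 e^{2 w} \cos{\left(w \right)}}{5}] = - 2 e^{2 w} \sin{\left(w \right)} = f(w).

F(w) = - \frac{4 e^{2 w} \sin{\left(w \right)}}{5} + \frac{2 e^{2 w} \cos{\left(w \right)}}{5} + C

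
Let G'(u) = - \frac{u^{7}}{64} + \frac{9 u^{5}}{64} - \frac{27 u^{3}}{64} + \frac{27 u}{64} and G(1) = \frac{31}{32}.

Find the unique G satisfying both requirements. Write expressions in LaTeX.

G'(u) matches the chain-rule pattern g'(h)*h' with inner function h(u) = \frac{3}{4} - \frac{u^{2}}{4}; substituting w = h(u) collapses the integral.
A general antiderivative is - \frac{\left(\frac{3}{4} - \frac{u^{2}}{4}\right)^{4}}{2} + C.
The condition gives C = \frac{31}{32} - (- \frac{1}{32}) = 1.
So G(u) = 1 - \frac{\left(\frac{3}{4} - \frac{u^{2}}{4}\right)^{4}}{2}.
Check: d/du[1 - \frac{\left(\frac{3}{4} - \frac{u^{2}}{4}\right)^{4}}{2}] = - \frac{u^{7}}{64} + \frac{9 u^{5}}{64} - \frac{27 u^{3}}{64} + \frac{27 u}{64} = G'(u).

G(u) = 1 - \frac{\left(\frac{3}{4} - \frac{u^{2}}{4}\right)^{4}}{2}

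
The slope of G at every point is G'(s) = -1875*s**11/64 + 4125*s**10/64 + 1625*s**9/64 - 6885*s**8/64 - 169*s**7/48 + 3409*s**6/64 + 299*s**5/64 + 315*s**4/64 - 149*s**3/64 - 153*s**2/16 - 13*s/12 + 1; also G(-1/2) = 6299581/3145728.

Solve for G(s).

G'(s) has the shape u'v + uv' for u = (5*s**2/4 - 3*s/4 - 1)**4/2 and v = 2/3 - 2*s**4 — it is the derivative of the product u*v.
A general antiderivative is (2/3 - 2*s**4)*(5*s**2/4 - 3*s/4 - 1)**4/2 + C.
The condition gives C = 6299581/3145728 - (8125/3145728) = 2.
So G(s) = ((1 - 3*s**4)*(5*s**2 - 3*s - 4)**4 + 1536)/768.
Check: d/ds[((1 - 3*s**4)*(5*s**2 - 3*s - 4)**4 + 1536)/768] = -1875*s**11/64 + 4125*s**10/64 + 1625*s**9/64 - 6885*s**8/64 - 169*s**7/48 + 3409*s**6/64 + 299*s**5/64 + 315*s**4/64 - 149*s**3/64 - 153*s**2/16 - 13*s/12 + 1 = G'(s).

G(s) = ((1 - 3*s**4)*(5*s**2 - 3*s - 4)**4 + 1536)/768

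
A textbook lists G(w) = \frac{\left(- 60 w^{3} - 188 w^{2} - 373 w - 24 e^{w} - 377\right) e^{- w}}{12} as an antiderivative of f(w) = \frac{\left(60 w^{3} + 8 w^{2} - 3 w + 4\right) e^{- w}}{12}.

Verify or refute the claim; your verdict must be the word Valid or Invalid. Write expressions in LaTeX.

Valid. The derivative of G reproduces f.

d/dw[G] = \frac{\left(60 w^{3} + 8 w^{2} - 3 w + 4\right) e^{- w}}{12}
This equals f(w) exactly, so the claim holds.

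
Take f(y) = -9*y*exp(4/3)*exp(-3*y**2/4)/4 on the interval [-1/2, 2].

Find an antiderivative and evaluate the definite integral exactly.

Antiderivative: F(y) = 3*exp(4/3)*exp(-3*y**2/4)/2; value = -3*exp(55/48)/2 + 3*exp(-5/3)/2

The substitution u = 4/3 - 3*y**2/4 works: f is exactly (dF/du)*(du/dy) for that inner function.
F(y) = 3*exp(4/3)*exp(-3*y**2/4)/2 is an antiderivative of f.
Check: d/dy[3*exp(4/3)*exp(-3*y**2/4)/2] = -9*y*exp(4/3)*exp(-3*y**2/4)/4 = f(y).
F(2) = 3*exp(-5/3)/2; F(-1/2) = 3*exp(55/48)/2.
Integral = F(2) - F(-1/2) = -3*exp(55/48)/2 + 3*exp(-5/3)/2.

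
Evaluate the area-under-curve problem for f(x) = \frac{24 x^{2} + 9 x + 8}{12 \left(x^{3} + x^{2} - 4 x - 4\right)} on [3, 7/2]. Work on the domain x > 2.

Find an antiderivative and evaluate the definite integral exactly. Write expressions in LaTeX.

Factor the denominator (12 \left(x - 2\right) \left(x + 1\right) \left(x + 2\right)) and decompose: f = \frac{43}{24 \left(x + 2\right)} - \frac{23}{36 \left(x + 1\right)} + \frac{61}{72 \left(x - 2\right)}; each piece integrates to a log, atan, or power term.
F(x) = \frac{61 \log{\left(x - 2 \right)}}{72} - \frac{23 \log{\left(x + 1 \right)}}{36} + \frac{43 \log{\left(x + 2 \right)}}{24} is an antiderivative of f.
Check: d/dx[\frac{61 \log{\left(x - 2 \right)}}{72} - \frac{23 \log{\left(x + 1 \right)}}{36} + \frac{43 \log{\left(x + 2 \right)}}{24}] = \frac{24 x^{2} + 9 x + 8}{12 x^{3} + 12 x^{2} - 48 x - 48}, which equals f(x).
F(7/2) = - \frac{23 \log{\left(\frac{9}{2} \right)}}{36} + \frac{61 \log{\left(\frac{3}{2} \right)}}{72} + \frac{43 \log{\left(\frac{11}{2} \right)}}{24}; F(3) = - \frac{23 \log{\left(4 \right)}}{36} + \frac{43 \log{\left(5 \right)}}{24}.
Integral = F(7/2) - F(3) = - \frac{43 \log{\left(5 \right)}}{24} - \frac{23 \log{\left(\frac{9}{2} \right)}}{36} + \frac{61 \log{\left(\frac{3}{2} \right)}}{72} + \frac{23 \log{\left(4 \right)}}{36} + \frac{43 \log{\left(\frac{11}{2} \right)}}{24}.

Antiderivative: F(x) = \frac{61 \log{\left(x - 2 \right)}}{72} - \frac{23 \log{\left(x + 1 \right)}}{36} + \frac{43 \log{\left(x + 2 \right)}}{24}; value = - \frac{43 \log{\left(5 \right)}}{24} - \frac{23 \log{\left(\frac{9}{2} \right)}}{36} + \frac{61 \log{\left(\frac{3}{2} \right)}}{72} + \frac{23 \log{\left(4 \right)}}{36} + \frac{43 \log{\left(\frac{11}{2} \right)}}{24}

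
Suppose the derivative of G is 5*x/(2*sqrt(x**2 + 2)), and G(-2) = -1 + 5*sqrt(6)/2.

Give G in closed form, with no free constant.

G'(x) matches the chain-rule pattern g'(h)*h' with inner function h(x) = x**2 + 2; substituting u = h(x) collapses the integral.
A general antiderivative is 5*sqrt(x**2 + 2)/2 + C.
The condition gives C = -1 + 5*sqrt(6)/2 - (5*sqrt(6)/2) = -1.
So G(x) = (5*sqrt(x**2 + 2) - 2)/2.
Check: d/dx[(5*sqrt(x**2 + 2) - 2)/2] = 5*x/(2*sqrt(x**2 + 2)) = G'(x).

G(x) = (5*sqrt(x**2 + 2) - 2)/2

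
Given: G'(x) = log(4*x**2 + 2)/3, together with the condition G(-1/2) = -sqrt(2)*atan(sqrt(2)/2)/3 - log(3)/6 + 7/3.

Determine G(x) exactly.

For G(x) to be correct, d/dx[G] must agree with the stated G'(x) identically.
A general antiderivative is x*log(4*x**2 + 2)/3 - 2*x/3 + sqrt(2)*atan(sqrt(2)*x)/3 + C.
The condition gives C = -sqrt(2)*atan(sqrt(2)/2)/3 - log(3)/6 + 7/3 - (-sqrt(2)*atan(sqrt(2)/2)/3 - log(3)/6 + 1/3) = 2.
So G(x) = (x*log(4*x**2 + 2) - 2*x + sqrt(2)*atan(sqrt(2)*x) + 6)/3.
Check: d/dx[(x*log(4*x**2 + 2) - 2*x + sqrt(2)*atan(sqrt(2)*x) + 6)/3] = log(2*x**2 + 1)/3 + log(2)/3, which equals G'(x).

G(x) = (x*log(4*x**2 + 2) - 2*x + sqrt(2)*atan(sqrt(2)*x) + 6)/3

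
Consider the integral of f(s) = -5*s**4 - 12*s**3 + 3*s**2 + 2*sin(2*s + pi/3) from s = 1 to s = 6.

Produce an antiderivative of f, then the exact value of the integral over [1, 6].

Integrate term by term and add the pieces.
F(s) = -s**5 - 3*s**4 + s**3 - cos(2*s + pi/3) is an antiderivative of f.
Check: d/ds[-s**5 - 3*s**4 + s**3 - cos(2*s + pi/3)] = -5*s**4 - 12*s**3 + 3*s**2 + 2*sin(2*s + pi/3) = f(s).
F(6) = -11448 - cos(pi/3 + 12); F(1) = -3 - cos(pi/3 + 2).
Integral = F(6) - F(1) = -11445 + cos(pi/3 + 2) - cos(pi/3 + 12).

Antiderivative: F(s) = -s**5 - 3*s**4 + s**3 - cos(2*s + pi/3); value = -11445 + cos(pi/3 + 2) - cos(pi/3 + 12)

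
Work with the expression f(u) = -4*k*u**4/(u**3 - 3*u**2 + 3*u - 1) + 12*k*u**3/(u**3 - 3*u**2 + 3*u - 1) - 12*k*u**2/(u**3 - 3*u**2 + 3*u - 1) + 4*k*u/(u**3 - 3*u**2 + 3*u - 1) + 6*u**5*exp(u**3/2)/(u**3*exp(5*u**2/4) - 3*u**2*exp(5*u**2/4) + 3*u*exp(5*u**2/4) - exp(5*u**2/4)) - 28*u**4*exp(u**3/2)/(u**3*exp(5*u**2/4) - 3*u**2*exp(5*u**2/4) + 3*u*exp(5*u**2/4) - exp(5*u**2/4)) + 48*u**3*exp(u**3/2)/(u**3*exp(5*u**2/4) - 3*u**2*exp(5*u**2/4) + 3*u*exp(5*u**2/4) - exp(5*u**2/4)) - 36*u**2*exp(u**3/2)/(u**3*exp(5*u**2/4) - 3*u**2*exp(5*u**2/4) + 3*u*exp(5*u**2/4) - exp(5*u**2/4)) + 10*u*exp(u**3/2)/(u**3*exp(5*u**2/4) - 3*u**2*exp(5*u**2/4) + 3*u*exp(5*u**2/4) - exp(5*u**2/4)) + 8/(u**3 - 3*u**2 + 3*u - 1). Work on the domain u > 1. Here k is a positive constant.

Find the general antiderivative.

Integrate term by term and add the pieces.
Check: d/du[(-2*k*u**4 + 4*k*u**3 - 2*k*u**2 + 4*u**2*exp(-5*u**2/4)*exp(u**3/2) - 8*u*exp(-5*u**2/4)*exp(u**3/2) - 4 + 4*exp(-5*u**2/4)*exp(u**3/2))/(u**2 - 2*u + 1)] = (-4*k*u**4*exp(5*u**2/2) + 12*k*u**3*exp(5*u**2/2) - 12*k*u**2*exp(5*u**2/2) + 4*k*u*exp(5*u**2/2) + 6*u**5*exp(5*u**2/4)*exp(u**3/2) - 28*u**4*exp(5*u**2/4)*exp(u**3/2) + 48*u**3*exp(5*u**2/4)*exp(u**3/2) - 36*u**2*exp(5*u**2/4)*exp(u**3/2) + 10*u*exp(5*u**2/4)*exp(u**3/2) + 8*exp(5*u**2/2))/(u**3*exp(5*u**2/2) - 3*u**2*exp(5*u**2/2) + 3*u*exp(5*u**2/2) - exp(5*u**2/2)), which equals f(u).

F(u) = (-2*k*u**4 + 4*k*u**3 - 2*k*u**2 + 4*u**2*exp(-5*u**2/4)*exp(u**3/2) - 8*u*exp(-5*u**2/4)*exp(u**3/2) - 4 + 4*exp(-5*u**2/4)*exp(u**3/2))/(u**2 - 2*u + 1) + C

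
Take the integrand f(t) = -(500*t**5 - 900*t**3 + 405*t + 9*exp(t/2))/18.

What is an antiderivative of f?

An antiderivative is F(t) = -(1000*t**6 - 2700*t**4 + 2430*t**2 + 216*exp(t/2) - 729)/216.

Any candidate F(t) must reproduce f(t) exactly when differentiated.
Check: d/dt[-(1000*t**6 - 2700*t**4 + 2430*t**2 + 216*exp(t/2) - 729)/216] = -250*t**5/9 + 50*t**3 - 45*t/2 - exp(t/2)/2, which equals f(t).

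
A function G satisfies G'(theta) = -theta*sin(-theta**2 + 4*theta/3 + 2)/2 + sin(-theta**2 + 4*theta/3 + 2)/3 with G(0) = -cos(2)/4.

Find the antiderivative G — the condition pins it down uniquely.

The substitution u = -theta**2 + 4*theta/3 + 2 works: G'(theta) is exactly (dG/du)*(du/dtheta) for that inner function.
A general antiderivative is -cos(-theta**2 + 4*theta/3 + 2)/4 + C.
The condition gives C = -cos(2)/4 - (-cos(2)/4) = 0.
So G(theta) = -cos(-theta**2 + 4*theta/3 + 2)/4.
Check: d/dtheta[-cos(-theta**2 + 4*theta/3 + 2)/4] = -theta*sin(-theta**2 + 4*theta/3 + 2)/2 + sin(-theta**2 + 4*theta/3 + 2)/3 = G'(theta).

G(theta) = -cos(-theta**2 + 4*theta/3 + 2)/4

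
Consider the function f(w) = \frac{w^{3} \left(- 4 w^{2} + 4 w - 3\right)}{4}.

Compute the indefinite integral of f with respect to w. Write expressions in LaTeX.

Differentiate the proposed F(w) back; it has to land on f(w) exactly.
Check: d/dw[- \frac{w^{6}}{6} + \frac{w^{5}}{5} - \frac{3 w^{4}}{16}] = - w^{5} + w^{4} - \frac{3 w^{3}}{4}, which equals f(w).

F(w) = - \frac{w^{6}}{6} + \frac{w^{5}}{5} - \frac{3 w^{4}}{16} + C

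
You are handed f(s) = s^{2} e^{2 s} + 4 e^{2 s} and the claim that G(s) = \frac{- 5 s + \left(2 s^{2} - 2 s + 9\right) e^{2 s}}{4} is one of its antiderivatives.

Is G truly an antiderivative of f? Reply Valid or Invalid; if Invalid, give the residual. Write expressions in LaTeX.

d/ds[G] = s^{2} e^{2 s} + 4 e^{2 s} - \frac{5}{4}
d/ds[G] - f(s) = - \frac{5}{4} != 0.

Invalid: d/ds[G] - f = - \frac{5}{4}, which is not 0.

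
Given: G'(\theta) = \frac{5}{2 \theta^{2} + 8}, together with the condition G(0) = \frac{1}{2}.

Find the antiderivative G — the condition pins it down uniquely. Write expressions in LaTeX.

A candidate passes only if d/d\theta[G] lands on the given G'(\theta) exactly.
A general antiderivative is \frac{5 \operatorname{atan}{\left(\frac{\theta}{2} \right)}}{4} + C.
The condition gives C = \frac{1}{2} - (0) = \frac{1}{2}.
So G(\theta) = \frac{5 \operatorname{atan}{\left(\frac{\theta}{2} \right)}}{4} + \frac{1}{2}.
Check: d/d\theta[\frac{5 \operatorname{atan}{\left(\frac{\theta}{2} \right)}}{4} + \frac{1}{2}] = \frac{5}{2 \theta^{2} + 8} = G'(\theta).

G(\theta) = \frac{5 \operatorname{atan}{\left(\frac{\theta}{2} \right)}}{4} + \frac{1}{2}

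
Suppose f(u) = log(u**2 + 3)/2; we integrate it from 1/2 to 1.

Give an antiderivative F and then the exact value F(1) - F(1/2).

Antiderivative: F(u) = (u*log(u**2 + 3) - 2*u + 2*sqrt(3)*atan(sqrt(3)*u/3))/2; value = -1/2 - sqrt(3)*atan(sqrt(3)/6) - log(13/4)/4 + log(4)/2 + sqrt(3)*pi/6

Whatever form F(u) takes, F'(u) = f(u) is non-negotiable.
F(u) = (u*log(u**2 + 3) - 2*u + 2*sqrt(3)*atan(sqrt(3)*u/3))/2 is an antiderivative of f.
Check: d/du[(u*log(u**2 + 3) - 2*u + 2*sqrt(3)*atan(sqrt(3)*u/3))/2] = log(u**2 + 3)/2 = f(u).
F(1) = -1 + log(4)/2 + sqrt(3)*pi/6; F(1/2) = -1/2 + log(13/4)/4 + sqrt(3)*atan(sqrt(3)/6).
Integral = F(1) - F(1/2) = -1/2 - sqrt(3)*atan(sqrt(3)/6) - log(13/4)/4 + log(4)/2 + sqrt(3)*pi/6.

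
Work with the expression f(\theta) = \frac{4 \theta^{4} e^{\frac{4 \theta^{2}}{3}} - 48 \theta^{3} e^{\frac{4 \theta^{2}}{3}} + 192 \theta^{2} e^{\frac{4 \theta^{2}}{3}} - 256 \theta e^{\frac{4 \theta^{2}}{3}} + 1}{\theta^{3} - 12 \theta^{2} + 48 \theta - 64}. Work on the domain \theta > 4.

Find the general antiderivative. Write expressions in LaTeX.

F(\theta) = \frac{3 \left(\theta - 4\right)^{2} e^{\frac{4 \theta^{2}}{3}} - 1}{2 \left(\theta - 4\right)^{2}} + C

Since d/d\theta undoes antidifferentiation here, F'(\theta) = f(\theta) is required of F(\theta).
Check: d/d\theta[\frac{3 \left(\theta - 4\right)^{2} e^{\frac{4 \theta^{2}}{3}} - 1}{2 \left(\theta - 4\right)^{2}}] = \frac{4 \theta^{4} e^{\frac{4 \theta^{2}}{3}} - 48 \theta^{3} e^{\frac{4 \theta^{2}}{3}} + 192 \theta^{2} e^{\frac{4 \theta^{2}}{3}} - 256 \theta e^{\frac{4 \theta^{2}}{3}} + 1}{\theta^{3} - 12 \theta^{2} + 48 \theta - 64} = f(\theta).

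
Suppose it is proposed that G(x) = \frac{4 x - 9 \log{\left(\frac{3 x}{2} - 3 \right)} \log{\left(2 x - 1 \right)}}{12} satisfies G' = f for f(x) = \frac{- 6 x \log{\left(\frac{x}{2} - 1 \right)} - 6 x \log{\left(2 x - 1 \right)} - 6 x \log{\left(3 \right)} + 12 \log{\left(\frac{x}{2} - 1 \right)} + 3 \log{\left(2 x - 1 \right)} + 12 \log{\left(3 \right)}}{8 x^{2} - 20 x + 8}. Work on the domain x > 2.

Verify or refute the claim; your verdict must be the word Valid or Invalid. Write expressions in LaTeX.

Invalid: d/dx[G] - f = \frac{1}{3}, which is not 0.

d/dx[G] = \frac{8 x^{2} - 18 x \log{\left(\frac{x}{2} - 1 \right)} - 18 x \log{\left(2 x - 1 \right)} - 20 x - 18 x \log{\left(3 \right)} + 36 \log{\left(\frac{x}{2} - 1 \right)} + 9 \log{\left(2 x - 1 \right)} + 8 + 36 \log{\left(3 \right)}}{24 x^{2} - 60 x + 24}
d/dx[G] - f(x) = \frac{1}{3} != 0.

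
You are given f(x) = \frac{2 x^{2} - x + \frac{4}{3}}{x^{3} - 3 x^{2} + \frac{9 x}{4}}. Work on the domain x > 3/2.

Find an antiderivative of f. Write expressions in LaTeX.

An antiderivative is F(x) = \frac{32 x \log{\left(x \right)} + 76 x \log{\left(x - \frac{3}{2} \right)} - 48 \log{\left(x \right)} - 114 \log{\left(x - \frac{3}{2} \right)} - 156}{54 x - 81}.

The denominator factors as 3 x \left(2 x - 3\right)^{2}; partial fractions split f into directly integrable pieces: \frac{76}{27 \left(2 x - 3\right)} + \frac{104}{9 \left(2 x - 3\right)^{2}} + \frac{16}{27 x}.
Check: d/dx[\frac{32 x \log{\left(x \right)} + 76 x \log{\left(x - \frac{3}{2} \right)} - 48 \log{\left(x \right)} - 114 \log{\left(x - \frac{3}{2} \right)} - 156}{54 x - 81}] = \frac{24 x^{2} - 12 x + 16}{12 x^{3} - 36 x^{2} + 27 x}, which equals f(x).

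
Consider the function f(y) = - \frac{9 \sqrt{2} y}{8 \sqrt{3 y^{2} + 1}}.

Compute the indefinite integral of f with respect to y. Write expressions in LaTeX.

F(y) = - \frac{3 \sqrt{2} \sqrt{3 y^{2} + 1}}{8} + C

The substitution u = \frac{3 y^{2}}{2} + \frac{1}{2} works: f is exactly (dF/du)*(du/dy) for that inner function.
Check: d/dy[- \frac{3 \sqrt{2} \sqrt{3 y^{2} + 1}}{8}] = - \frac{9 \sqrt{2} y}{8 \sqrt{3 y^{2} + 1}} = f(y).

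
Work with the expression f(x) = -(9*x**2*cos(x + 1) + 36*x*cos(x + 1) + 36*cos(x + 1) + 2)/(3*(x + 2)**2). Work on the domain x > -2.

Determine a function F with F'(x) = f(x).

An antiderivative is F(x) = (-9*x*sin(x + 1) - 18*sin(x + 1) + 2)/(3*x + 6).

A candidate is checked by its d/dx: the result must match f(x).
Check: d/dx[(-9*x*sin(x + 1) - 18*sin(x + 1) + 2)/(3*x + 6)] = (-9*x**2*cos(x + 1) - 36*x*cos(x + 1) - 36*cos(x + 1) - 2)/(3*x**2 + 12*x + 12), which equals f(x).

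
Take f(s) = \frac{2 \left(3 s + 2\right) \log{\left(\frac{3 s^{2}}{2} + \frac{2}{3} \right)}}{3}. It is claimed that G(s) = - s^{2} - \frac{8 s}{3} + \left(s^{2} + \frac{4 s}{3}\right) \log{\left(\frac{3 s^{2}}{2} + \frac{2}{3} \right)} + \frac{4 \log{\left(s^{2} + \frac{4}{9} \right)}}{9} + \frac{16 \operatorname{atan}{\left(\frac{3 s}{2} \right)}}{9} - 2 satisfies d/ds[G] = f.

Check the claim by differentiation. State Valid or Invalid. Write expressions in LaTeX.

Valid - differentiating G returns exactly f.

d/ds[G] = 2 s \log{\left(9 s^{2} + 4 \right)} - 2 s \log{\left(6 \right)} + \frac{4 \log{\left(9 s^{2} + 4 \right)}}{3} - \frac{4 \log{\left(6 \right)}}{3}
This equals f(s) exactly, so the claim holds.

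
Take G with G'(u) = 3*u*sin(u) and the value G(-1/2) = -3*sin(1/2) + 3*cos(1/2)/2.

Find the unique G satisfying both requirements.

G(u) = -3*(u*cos(u) - sin(u))

Any candidate G(u) must reproduce the stated G'(u) exactly.
A general antiderivative is -3*u*cos(u) + 3*sin(u) + C.
The condition gives C = -3*sin(1/2) + 3*cos(1/2)/2 - (-3*sin(1/2) + 3*cos(1/2)/2) = 0.
So G(u) = -3*(u*cos(u) - sin(u)).
Check: d/du[-3*(u*cos(u) - sin(u))] = 3*u*sin(u) = G'(u).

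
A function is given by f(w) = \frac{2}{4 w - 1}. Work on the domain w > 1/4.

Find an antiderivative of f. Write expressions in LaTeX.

A candidate is checked by its d/dw: the result must match f(w).
Check: d/dw[\frac{\log{\left(2 w - \frac{1}{2} \right)}}{2}] = \frac{2}{4 w - 1} = f(w).

An antiderivative is F(w) = \frac{\log{\left(2 w - \frac{1}{2} \right)}}{2}.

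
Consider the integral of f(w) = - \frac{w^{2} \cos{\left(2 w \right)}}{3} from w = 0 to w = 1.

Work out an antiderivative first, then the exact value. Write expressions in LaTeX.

Antiderivative: F(w) = \frac{- 2 w^{2} \sin{\left(2 w \right)} - 2 w \cos{\left(2 w \right)} + \sin{\left(2 w \right)}}{12}; value = - \frac{\sin{\left(2 \right)}}{12} - \frac{\cos{\left(2 \right)}}{6}

Differentiate the proposed F(w) back; it has to land on f(w) exactly.
F(w) = \frac{- 2 w^{2} \sin{\left(2 w \right)} - 2 w \cos{\left(2 w \right)} + \sin{\left(2 w \right)}}{12} is an antiderivative of f.
Check: d/dw[\frac{- 2 w^{2} \sin{\left(2 w \right)} - 2 w \cos{\left(2 w \right)} + \sin{\left(2 w \right)}}{12}] = - \frac{w^{2} \cos{\left(2 w \right)}}{3} = f(w).
F(1) = - \frac{\sin{\left(2 \right)}}{12} - \frac{\cos{\left(2 \right)}}{6}; F(0) = 0.
Integral = F(1) - F(0) = - \frac{\sin{\left(2 \right)}}{12} - \frac{\cos{\left(2 \right)}}{6}.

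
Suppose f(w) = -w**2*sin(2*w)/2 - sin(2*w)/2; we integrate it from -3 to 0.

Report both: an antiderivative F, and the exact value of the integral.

The integrand splits into summands that can be handled one at a time.
F(w) = w**2*cos(2*w)/4 - w*sin(2*w)/4 + cos(2*w)/8 is an antiderivative of f.
Check: d/dw[w**2*cos(2*w)/4 - w*sin(2*w)/4 + cos(2*w)/8] = -w**2*sin(2*w)/2 - sin(2*w)/2 = f(w).
F(0) = 1/8; F(-3) = -3*sin(6)/4 + 19*cos(6)/8.
Integral = F(0) - F(-3) = -19*cos(6)/8 + 3*sin(6)/4 + 1/8.

Antiderivative: F(w) = w**2*cos(2*w)/4 - w*sin(2*w)/4 + cos(2*w)/8; value = -19*cos(6)/8 + 3*sin(6)/4 + 1/8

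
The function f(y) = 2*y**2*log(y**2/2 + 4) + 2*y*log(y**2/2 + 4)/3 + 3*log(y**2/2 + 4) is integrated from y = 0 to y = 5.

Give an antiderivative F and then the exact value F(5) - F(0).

Antiderivative: F(y) = 2*y**3*log(y**2/2 + 4)/3 - 4*y**3/9 + y**2*log(y**2/2 + 4)/3 - y**2/3 + 3*y*log(y**2/2 + 4) + 14*y/3 + 8*log(y**2 + 8)/3 - 28*sqrt(2)*atan(sqrt(2)*y/4)/3; value = -365/9 - 28*sqrt(2)*atan(5*sqrt(2)/4)/3 - 8*log(8)/3 + 8*log(33)/3 + 320*log(33/2)/3

The integrand splits into summands that can be handled one at a time.
F(y) = 2*y**3*log(y**2/2 + 4)/3 - 4*y**3/9 + y**2*log(y**2/2 + 4)/3 - y**2/3 + 3*y*log(y**2/2 + 4) + 14*y/3 + 8*log(y**2 + 8)/3 - 28*sqrt(2)*atan(sqrt(2)*y/4)/3 is an antiderivative of f.
Check: d/dy[2*y**3*log(y**2/2 + 4)/3 - 4*y**3/9 + y**2*log(y**2/2 + 4)/3 - y**2/3 + 3*y*log(y**2/2 + 4) + 14*y/3 + 8*log(y**2 + 8)/3 - 28*sqrt(2)*atan(sqrt(2)*y/4)/3] = 2*y**2*log(y**2/2 + 4) + 2*y*log(y**2/2 + 4)/3 + 3*log(y**2/2 + 4) = f(y).
F(5) = -365/9 - 28*sqrt(2)*atan(5*sqrt(2)/4)/3 + 8*log(33)/3 + 320*log(33/2)/3; F(0) = 8*log(8)/3.
Integral = F(5) - F(0) = -365/9 - 28*sqrt(2)*atan(5*sqrt(2)/4)/3 - 8*log(8)/3 + 8*log(33)/3 + 320*log(33/2)/3.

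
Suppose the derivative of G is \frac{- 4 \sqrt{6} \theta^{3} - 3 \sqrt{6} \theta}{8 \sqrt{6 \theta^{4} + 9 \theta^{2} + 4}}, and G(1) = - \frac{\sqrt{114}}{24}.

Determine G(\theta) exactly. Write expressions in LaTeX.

The substitution u = \theta^{4} + \frac{3 \theta^{2}}{2} + \frac{2}{3} works: G'(\theta) is exactly (dG/du)*(du/d\theta) for that inner function.
A general antiderivative is - \frac{\sqrt{\theta^{4} + \frac{3 \theta^{2}}{2} + \frac{2}{3}}}{4} + C.
The condition gives C = - \frac{\sqrt{114}}{24} - (- \frac{\sqrt{114}}{24}) = 0.
So G(\theta) = - \frac{\sqrt{\theta^{4} + \frac{3 \theta^{2}}{2} + \frac{2}{3}}}{4}.
Check: d/d\theta[- \frac{\sqrt{\theta^{4} + \frac{3 \theta^{2}}{2} + \frac{2}{3}}}{4}] = \frac{- 4 \sqrt{6} \theta^{3} - 3 \sqrt{6} \theta}{8 \sqrt{6 \theta^{4} + 9 \theta^{2} + 4}} = G'(\theta).

G(\theta) = - \frac{\sqrt{\theta^{4} + \frac{3 \theta^{2}}{2} + \frac{2}{3}}}{4}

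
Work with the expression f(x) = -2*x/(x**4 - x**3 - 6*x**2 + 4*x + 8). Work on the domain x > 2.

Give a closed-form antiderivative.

Factor the denominator ((x - 2)**2*(x + 1)*(x + 2)) and decompose: f = -1/(4*(x + 2)) + 2/(9*(x + 1)) + 1/(36*(x - 2)) - 1/(3*(x - 2)**2); each piece integrates to a log, atan, or power term.
Check: d/dx[log(x - 2)/36 + 2*log(x + 1)/9 - log(x + 2)/4 + 2/(6*x - 12)] = -2*x/(x**4 - x**3 - 6*x**2 + 4*x + 8) = f(x).

An antiderivative is F(x) = log(x - 2)/36 + 2*log(x + 1)/9 - log(x + 2)/4 + 2/(6*x - 12).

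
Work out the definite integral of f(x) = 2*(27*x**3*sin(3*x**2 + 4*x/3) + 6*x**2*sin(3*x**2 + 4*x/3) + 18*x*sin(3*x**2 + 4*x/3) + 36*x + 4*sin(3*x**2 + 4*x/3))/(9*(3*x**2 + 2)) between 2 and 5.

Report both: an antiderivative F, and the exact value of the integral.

Antiderivative: F(x) = 4*log(x**2 + 2/3)/3 - cos(3*x**2 + 4*x/3)/3; value = -4*log(14/3)/3 - cos(245/3)/3 + cos(44/3)/3 + 4*log(77/3)/3

For F(x) to be correct the identity F'(x) - f(x) = 0 must hold.
F(x) = 4*log(x**2 + 2/3)/3 - cos(3*x**2 + 4*x/3)/3 is an antiderivative of f.
Check: d/dx[4*log(x**2 + 2/3)/3 - cos(3*x**2 + 4*x/3)/3] = (54*x**3*sin(3*x**2 + 4*x/3) + 12*x**2*sin(3*x**2 + 4*x/3) + 36*x*sin(3*x**2 + 4*x/3) + 72*x + 8*sin(3*x**2 + 4*x/3))/(27*x**2 + 18), which equals f(x).
F(5) = -cos(245/3)/3 + 4*log(77/3)/3; F(2) = -cos(44/3)/3 + 4*log(14/3)/3.
Integral = F(5) - F(2) = -4*log(14/3)/3 - cos(245/3)/3 + cos(44/3)/3 + 4*log(77/3)/3.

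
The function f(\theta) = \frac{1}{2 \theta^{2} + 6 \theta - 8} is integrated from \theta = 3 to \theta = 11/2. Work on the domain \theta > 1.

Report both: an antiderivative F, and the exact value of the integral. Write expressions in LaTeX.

Antiderivative: F(\theta) = \frac{\log{\left(\theta - 1 \right)}}{10} - \frac{\log{\left(\theta + 4 \right)}}{10}; value = - \frac{\log{\left(\frac{19}{2} \right)}}{10} - \frac{\log{\left(2 \right)}}{10} + \frac{\log{\left(\frac{9}{2} \right)}}{10} + \frac{\log{\left(7 \right)}}{10}

Factor the denominator (2 \left(\theta - 1\right) \left(\theta + 4\right)) and decompose: f = - \frac{1}{10 \left(\theta + 4\right)} + \frac{1}{10 \left(\theta - 1\right)}; each piece integrates to a log, atan, or power term.
F(\theta) = \frac{\log{\left(\theta - 1 \right)}}{10} - \frac{\log{\left(\theta + 4 \right)}}{10} is an antiderivative of f.
Check: d/d\theta[\frac{\log{\left(\theta - 1 \right)}}{10} - \frac{\log{\left(\theta + 4 \right)}}{10}] = \frac{1}{2 \theta^{2} + 6 \theta - 8} = f(\theta).
F(11/2) = - \frac{\log{\left(\frac{19}{2} \right)}}{10} + \frac{\log{\left(\frac{9}{2} \right)}}{10}; F(3) = - \frac{\log{\left(7 \right)}}{10} + \frac{\log{\left(2 \right)}}{10}.
Integral = F(11/2) - F(3) = - \frac{\log{\left(\frac{19}{2} \right)}}{10} - \frac{\log{\left(2 \right)}}{10} + \frac{\log{\left(\frac{9}{2} \right)}}{10} + \frac{\log{\left(7 \right)}}{10}.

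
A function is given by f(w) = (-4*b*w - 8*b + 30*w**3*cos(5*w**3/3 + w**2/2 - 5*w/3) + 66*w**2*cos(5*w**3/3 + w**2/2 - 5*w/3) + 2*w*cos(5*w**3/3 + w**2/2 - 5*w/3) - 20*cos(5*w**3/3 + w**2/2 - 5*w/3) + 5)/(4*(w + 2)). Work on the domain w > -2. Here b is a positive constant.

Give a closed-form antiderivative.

An antiderivative is F(w) = -b*w + 5*log(w + 2)/4 + 3*sin(5*w**3/3 + w**2/2 - 5*w/3)/2.

Check any antiderivative F(w) by computing F'(w) and comparing it with f(w).
Check: d/dw[-b*w + 5*log(w + 2)/4 + 3*sin(5*w**3/3 + w**2/2 - 5*w/3)/2] = (-4*b*w - 8*b + 30*w**3*cos(5*w**3/3 + w**2/2 - 5*w/3) + 66*w**2*cos(5*w**3/3 + w**2/2 - 5*w/3) + 2*w*cos(5*w**3/3 + w**2/2 - 5*w/3) - 20*cos(5*w**3/3 + w**2/2 - 5*w/3) + 5)/(4*w + 8), which equals f(w).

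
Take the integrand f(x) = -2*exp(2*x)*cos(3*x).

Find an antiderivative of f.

An antiderivative is F(x) = -6*exp(2*x)*sin(3*x)/13 - 4*exp(2*x)*cos(3*x)/13.

An antiderivative F(x) passes only if d/dx[F] lands on f(x) exactly.
Check: d/dx[-6*exp(2*x)*sin(3*x)/13 - 4*exp(2*x)*cos(3*x)/13] = -2*exp(2*x)*cos(3*x) = f(x).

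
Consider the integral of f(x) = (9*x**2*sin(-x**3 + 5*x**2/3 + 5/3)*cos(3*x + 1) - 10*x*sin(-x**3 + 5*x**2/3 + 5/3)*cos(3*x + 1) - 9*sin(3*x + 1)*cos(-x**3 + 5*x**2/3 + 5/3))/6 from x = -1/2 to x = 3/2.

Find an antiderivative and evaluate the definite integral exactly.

Antiderivative: F(x) = cos(3*x + 1)*cos(-x**3 + 5*x**2/3 + 5/3)/2; value = cos(49/24)*cos(11/2)/2 - cos(1/2)*cos(53/24)/2

f has the shape u'v + uv' for u = cos(3*x + 1)/2 and v = cos(-x**3 + 5*x**2/3 + 5/3) — it is the derivative of the product u*v.
F(x) = cos(3*x + 1)*cos(-x**3 + 5*x**2/3 + 5/3)/2 is an antiderivative of f.
Check: d/dx[cos(3*x + 1)*cos(-x**3 + 5*x**2/3 + 5/3)/2] = 3*x**2*sin(-x**3 + 5*x**2/3 + 5/3)*cos(3*x + 1)/2 - 5*x*sin(-x**3 + 5*x**2/3 + 5/3)*cos(3*x + 1)/3 - 3*sin(3*x + 1)*cos(-x**3 + 5*x**2/3 + 5/3)/2, which equals f(x).
F(3/2) = cos(49/24)*cos(11/2)/2; F(-1/2) = cos(1/2)*cos(53/24)/2.
Integral = F(3/2) - F(-1/2) = cos(49/24)*cos(11/2)/2 - cos(1/2)*cos(53/24)/2.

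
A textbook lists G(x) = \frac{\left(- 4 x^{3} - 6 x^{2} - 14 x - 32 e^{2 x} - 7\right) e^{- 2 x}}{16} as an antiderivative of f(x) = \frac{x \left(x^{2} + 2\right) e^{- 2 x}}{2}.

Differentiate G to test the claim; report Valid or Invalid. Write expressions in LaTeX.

Valid - the claim checks out under differentiation.

d/dx[G] = \frac{\left(x^{3} + 2 x\right) e^{- 2 x}}{2}
This equals f(x) exactly, so the claim holds.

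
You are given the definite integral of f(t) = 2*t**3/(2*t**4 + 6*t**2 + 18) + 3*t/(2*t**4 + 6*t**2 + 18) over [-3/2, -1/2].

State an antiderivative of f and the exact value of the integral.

Antiderivative: F(t) = log(t**4/3 + t**2 + 3)/4; value = -log(111/16)/4 + log(157/48)/4

f matches the chain-rule pattern g'(h)*h' with inner function h(t) = t**4/3 + t**2 + 3; substituting u = h(t) collapses the integral.
F(t) = log(t**4/3 + t**2 + 3)/4 is an antiderivative of f.
Check: d/dt[log(t**4/3 + t**2 + 3)/4] = (2*t**3 + 3*t)/(2*t**4 + 6*t**2 + 18), which equals f(t).
F(-1/2) = log(157/48)/4; F(-3/2) = log(111/16)/4.
Integral = F(-1/2) - F(-3/2) = -log(111/16)/4 + log(157/48)/4.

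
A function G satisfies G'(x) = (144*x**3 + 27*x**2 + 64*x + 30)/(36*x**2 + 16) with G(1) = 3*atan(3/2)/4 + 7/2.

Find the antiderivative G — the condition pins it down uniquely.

G(x) = 2*x**2 + 3*x/4 + 3*atan(3*x/2)/4 + 3/4

Recover the given G'(x) by differentiating a candidate G(x); any mismatch rules it out.
A general antiderivative is 2*x**2 + 3*x/4 + 3*atan(3*x/2)/4 + 3/4 + C.
The condition gives C = 3*atan(3/2)/4 + 7/2 - (3*atan(3/2)/4 + 7/2) = 0.
So G(x) = 2*x**2 + 3*x/4 + 3*atan(3*x/2)/4 + 3/4.
Check: d/dx[2*x**2 + 3*x/4 + 3*atan(3*x/2)/4 + 3/4] = (144*x**3 + 27*x**2 + 64*x + 30)/(36*x**2 + 16) = G'(x).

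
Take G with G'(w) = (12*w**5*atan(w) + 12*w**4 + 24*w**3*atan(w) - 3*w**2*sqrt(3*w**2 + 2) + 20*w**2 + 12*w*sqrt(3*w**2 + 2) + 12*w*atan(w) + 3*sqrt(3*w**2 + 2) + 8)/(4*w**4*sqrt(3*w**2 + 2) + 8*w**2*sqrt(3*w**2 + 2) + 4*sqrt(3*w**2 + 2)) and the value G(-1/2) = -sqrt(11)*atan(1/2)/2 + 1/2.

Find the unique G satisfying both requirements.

G(w) = (4*w**2*sqrt(3*w**2 + 2)*atan(w) + 8*w**2 + 3*w + 4*sqrt(3*w**2 + 2)*atan(w) + 2)/(4*w**2 + 4)

Recover the given G'(w) by differentiating a candidate G(w); any mismatch rules it out.
A general antiderivative is (3*w/2 - 3)/(2*w**2 + 2) + sqrt(3*w**2 + 2)*atan(w) + C.
The condition gives C = -sqrt(11)*atan(1/2)/2 + 1/2 - (-3/2 - sqrt(11)*atan(1/2)/2) = 2.
So G(w) = (4*w**2*sqrt(3*w**2 + 2)*atan(w) + 8*w**2 + 3*w + 4*sqrt(3*w**2 + 2)*atan(w) + 2)/(4*w**2 + 4).
Check: d/dw[(4*w**2*sqrt(3*w**2 + 2)*atan(w) + 8*w**2 + 3*w + 4*sqrt(3*w**2 + 2)*atan(w) + 2)/(4*w**2 + 4)] = (12*w**5*atan(w) + 12*w**4 + 24*w**3*atan(w) - 3*w**2*sqrt(3*w**2 + 2) + 20*w**2 + 12*w*sqrt(3*w**2 + 2) + 12*w*atan(w) + 3*sqrt(3*w**2 + 2) + 8)/(4*w**4*sqrt(3*w**2 + 2) + 8*w**2*sqrt(3*w**2 + 2) + 4*sqrt(3*w**2 + 2)) = G'(w).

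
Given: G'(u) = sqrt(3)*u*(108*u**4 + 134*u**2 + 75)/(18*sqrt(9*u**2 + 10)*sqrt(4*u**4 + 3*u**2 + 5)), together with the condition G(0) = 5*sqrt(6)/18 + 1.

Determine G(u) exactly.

G'(u) has the shape v'r + vr' for v = sqrt(3*u**2/2 + 5/3)/3 and r = sqrt(2*u**4 + 3*u**2/2 + 5/2) — it is the derivative of the product v*r.
A general antiderivative is sqrt(3*u**2/2 + 5/3)*sqrt(2*u**4 + 3*u**2/2 + 5/2)/3 + C.
The condition gives C = 5*sqrt(6)/18 + 1 - (5*sqrt(6)/18) = 1.
So G(u) = sqrt(2)*(sqrt(6)*sqrt(9*u**2 + 10)*sqrt(4*u**4 + 3*u**2 + 5) + 18*sqrt(2))/36.
Check: d/du[sqrt(2)*(sqrt(6)*sqrt(9*u**2 + 10)*sqrt(4*u**4 + 3*u**2 + 5) + 18*sqrt(2))/36] = (108*sqrt(3)*u**5 + 134*sqrt(3)*u**3 + 75*sqrt(3)*u)/(18*sqrt(9*u**2 + 10)*sqrt(4*u**4 + 3*u**2 + 5)), which equals G'(u).

G(u) = sqrt(2)*(sqrt(6)*sqrt(9*u**2 + 10)*sqrt(4*u**4 + 3*u**2 + 5) + 18*sqrt(2))/36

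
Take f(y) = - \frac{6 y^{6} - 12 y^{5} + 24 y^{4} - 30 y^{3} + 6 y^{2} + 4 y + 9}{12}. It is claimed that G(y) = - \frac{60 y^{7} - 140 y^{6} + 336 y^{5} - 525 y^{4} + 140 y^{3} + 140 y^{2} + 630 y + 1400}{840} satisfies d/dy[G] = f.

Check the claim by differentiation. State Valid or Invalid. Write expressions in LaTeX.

Valid. The derivative of G reproduces f.

d/dy[G] = - \frac{y^{6}}{2} + y^{5} - 2 y^{4} + \frac{5 y^{3}}{2} - \frac{y^{2}}{2} - \frac{y}{3} - \frac{3}{4}
This equals f(y) exactly, so the claim holds.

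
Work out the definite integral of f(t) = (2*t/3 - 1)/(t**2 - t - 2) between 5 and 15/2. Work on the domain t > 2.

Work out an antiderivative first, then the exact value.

The denominator factors as 3*(t - 2)*(t + 1); partial fractions split f into directly integrable pieces: 5/(9*(t + 1)) + 1/(9*(t - 2)).
F(t) = log(t - 2)/9 + 5*log(t + 1)/9 is an antiderivative of f.
Check: d/dt[log(t - 2)/9 + 5*log(t + 1)/9] = (2*t - 3)/(3*t**2 - 3*t - 6), which equals f(t).
F(15/2) = log(11/2)/9 + 5*log(17/2)/9; F(5) = log(3)/9 + 5*log(6)/9.
Integral = F(15/2) - F(5) = -5*log(6)/9 - log(3)/9 + log(11/2)/9 + 5*log(17/2)/9.

Antiderivative: F(t) = log(t - 2)/9 + 5*log(t + 1)/9; value = -5*log(6)/9 - log(3)/9 + log(11/2)/9 + 5*log(17/2)/9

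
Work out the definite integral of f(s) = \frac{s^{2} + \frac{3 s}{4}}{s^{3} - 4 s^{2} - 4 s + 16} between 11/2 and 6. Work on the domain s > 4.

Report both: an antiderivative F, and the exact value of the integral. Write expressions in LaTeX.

Antiderivative: F(s) = \frac{19 \log{\left(s - 4 \right)}}{12} - \frac{11 \log{\left(s - 2 \right)}}{16} + \frac{5 \log{\left(s + 2 \right)}}{48}; value = - \frac{11 \log{\left(4 \right)}}{16} - \frac{19 \log{\left(\frac{3}{2} \right)}}{12} - \frac{5 \log{\left(\frac{15}{2} \right)}}{48} + \frac{5 \log{\left(8 \right)}}{48} + \frac{11 \log{\left(\frac{7}{2} \right)}}{16} + \frac{19 \log{\left(2 \right)}}{12}

Factor the denominator (4 \left(s - 4\right) \left(s - 2\right) \left(s + 2\right)) and decompose: f = \frac{5}{48 \left(s + 2\right)} - \frac{11}{16 \left(s - 2\right)} + \frac{19}{12 \left(s - 4\right)}; each piece integrates to a log, atan, or power term.
F(s) = \frac{19 \log{\left(s - 4 \right)}}{12} - \frac{11 \log{\left(s - 2 \right)}}{16} + \frac{5 \log{\left(s + 2 \right)}}{48} is an antiderivative of f.
Check: d/ds[\frac{19 \log{\left(s - 4 \right)}}{12} - \frac{11 \log{\left(s - 2 \right)}}{16} + \frac{5 \log{\left(s + 2 \right)}}{48}] = \frac{4 s^{2} + 3 s}{4 s^{3} - 16 s^{2} - 16 s + 64}, which equals f(s).
F(6) = - \frac{11 \log{\left(4 \right)}}{16} + \frac{5 \log{\left(8 \right)}}{48} + \frac{19 \log{\left(2 \right)}}{12}; F(11/2) = - \frac{11 \log{\left(\frac{7}{2} \right)}}{16} + \frac{5 \log{\left(\frac{15}{2} \right)}}{48} + \frac{19 \log{\left(\frac{3}{2} \right)}}{12}.
Integral = F(6) - F(11/2) = - \frac{11 \log{\left(4 \right)}}{16} - \frac{19 \log{\left(\frac{3}{2} \right)}}{12} - \frac{5 \log{\left(\frac{15}{2} \right)}}{48} + \frac{5 \log{\left(8 \right)}}{48} + \frac{11 \log{\left(\frac{7}{2} \right)}}{16} + \frac{19 \log{\left(2 \right)}}{12}.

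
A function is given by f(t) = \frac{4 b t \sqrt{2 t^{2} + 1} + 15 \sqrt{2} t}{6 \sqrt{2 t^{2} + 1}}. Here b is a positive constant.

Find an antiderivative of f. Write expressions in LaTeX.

An antiderivative is F(t) = \frac{b t^{2}}{3} + \frac{5 \sqrt{4 t^{2} + 2}}{4}.

Recover f(t) by differentiating a candidate F(t); any mismatch rules it out.
Check: d/dt[\frac{b t^{2}}{3} + \frac{5 \sqrt{4 t^{2} + 2}}{4}] = \frac{4 b t \sqrt{2 t^{2} + 1} + 15 \sqrt{2} t}{6 \sqrt{2 t^{2} + 1}} = f(t).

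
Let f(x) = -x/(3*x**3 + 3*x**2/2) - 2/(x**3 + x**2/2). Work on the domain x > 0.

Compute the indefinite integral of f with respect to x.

Factor the denominator (3*x**2*(2*x + 1)) and decompose: f = -44/(3*(2*x + 1)) + 22/(3*x) - 4/x**2; each piece integrates to a log, atan, or power term.
Check: d/dx[(22*x*log(x) - 22*x*log(x + 1/2) + 12)/(3*x)] = (-2*x - 12)/(6*x**3 + 3*x**2), which equals f(x).

F(x) = (22*x*log(x) - 22*x*log(x + 1/2) + 12)/(3*x) + C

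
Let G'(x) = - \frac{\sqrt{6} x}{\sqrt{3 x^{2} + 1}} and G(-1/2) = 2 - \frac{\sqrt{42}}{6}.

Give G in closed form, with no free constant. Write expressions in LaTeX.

The substitution u = 2 x^{2} + \frac{2}{3} works: G'(x) is exactly (dG/du)*(du/dx) for that inner function.
A general antiderivative is - \sqrt{2 x^{2} + \frac{2}{3}} + C.
The condition gives C = 2 - \frac{\sqrt{42}}{6} - (- \frac{\sqrt{42}}{6}) = 2.
So G(x) = \frac{- \sqrt{6} \sqrt{3 x^{2} + 1} + 6}{3}.
Check: d/dx[\frac{- \sqrt{6} \sqrt{3 x^{2} + 1} + 6}{3}] = - \frac{\sqrt{6} x}{\sqrt{3 x^{2} + 1}} = G'(x).

G(x) = \frac{- \sqrt{6} \sqrt{3 x^{2} + 1} + 6}{3}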